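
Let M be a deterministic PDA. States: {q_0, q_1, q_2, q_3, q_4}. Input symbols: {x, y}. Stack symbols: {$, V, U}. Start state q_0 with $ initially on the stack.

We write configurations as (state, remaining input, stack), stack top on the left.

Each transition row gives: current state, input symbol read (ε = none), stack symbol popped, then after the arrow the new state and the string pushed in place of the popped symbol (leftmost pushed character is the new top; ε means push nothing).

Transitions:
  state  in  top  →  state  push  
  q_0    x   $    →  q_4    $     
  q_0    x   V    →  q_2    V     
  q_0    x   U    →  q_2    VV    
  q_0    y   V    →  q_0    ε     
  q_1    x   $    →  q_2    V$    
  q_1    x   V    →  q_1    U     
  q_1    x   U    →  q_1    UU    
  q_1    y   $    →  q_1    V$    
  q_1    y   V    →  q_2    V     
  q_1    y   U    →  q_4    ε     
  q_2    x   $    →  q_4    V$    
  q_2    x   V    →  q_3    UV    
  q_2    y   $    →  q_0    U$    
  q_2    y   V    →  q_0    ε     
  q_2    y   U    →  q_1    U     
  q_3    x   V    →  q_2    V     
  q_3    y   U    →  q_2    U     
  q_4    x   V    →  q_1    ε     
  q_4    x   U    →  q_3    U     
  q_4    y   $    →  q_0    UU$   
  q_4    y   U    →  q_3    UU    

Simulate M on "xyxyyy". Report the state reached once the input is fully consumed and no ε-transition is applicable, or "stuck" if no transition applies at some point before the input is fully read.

stuck

(q_0, xyxyyy, $)
  read x, top $: go to q_4, push $ → (q_4, yxyyy, $)
  read y, top $: go to q_0, push UU$ → (q_0, xyyy, UU$)
  read x, top U: go to q_2, push VV → (q_2, yyy, VVU$)
  read y, top V: go to q_0, push ε → (q_0, yy, VU$)
  read y, top V: go to q_0, push ε → (q_0, y, U$)
No transition for (q_0, y, top U); M blocks with input y remaining.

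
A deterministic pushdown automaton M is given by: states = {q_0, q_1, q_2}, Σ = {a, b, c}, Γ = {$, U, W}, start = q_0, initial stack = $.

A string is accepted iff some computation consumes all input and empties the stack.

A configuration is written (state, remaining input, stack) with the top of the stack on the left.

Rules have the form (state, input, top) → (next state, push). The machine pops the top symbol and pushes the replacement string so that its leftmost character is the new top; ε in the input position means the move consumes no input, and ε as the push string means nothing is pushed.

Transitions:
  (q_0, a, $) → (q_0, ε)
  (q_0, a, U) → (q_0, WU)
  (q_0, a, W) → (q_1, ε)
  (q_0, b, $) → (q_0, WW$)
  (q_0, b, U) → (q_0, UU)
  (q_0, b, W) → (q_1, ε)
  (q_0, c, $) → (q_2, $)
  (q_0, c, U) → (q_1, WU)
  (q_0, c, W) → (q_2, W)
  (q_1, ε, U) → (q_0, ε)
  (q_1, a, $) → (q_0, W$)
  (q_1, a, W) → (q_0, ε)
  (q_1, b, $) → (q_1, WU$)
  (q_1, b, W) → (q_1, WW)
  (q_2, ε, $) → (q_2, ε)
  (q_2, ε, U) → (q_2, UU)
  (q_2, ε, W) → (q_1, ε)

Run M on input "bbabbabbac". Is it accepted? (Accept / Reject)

(q_0, bbabbabbac, $)
  read b, top $: go to q_0, push WW$ → (q_0, babbabbac, WW$)
  read b, top W: go to q_1, push ε → (q_1, abbabbac, W$)
  read a, top W: go to q_0, push ε → (q_0, bbabbac, $)
  read b, top $: go to q_0, push WW$ → (q_0, babbac, WW$)
  read b, top W: go to q_1, push ε → (q_1, abbac, W$)
  read a, top W: go to q_0, push ε → (q_0, bbac, $)
  read b, top $: go to q_0, push WW$ → (q_0, bac, WW$)
  read b, top W: go to q_1, push ε → (q_1, ac, W$)
  read a, top W: go to q_0, push ε → (q_0, c, $)
  read c, top $: go to q_2, push $ → (q_2, ε, $)
  ε-move, top $: go to q_2, push ε → (q_2, ε, ε)
All input consumed and the stack is empty.

Accept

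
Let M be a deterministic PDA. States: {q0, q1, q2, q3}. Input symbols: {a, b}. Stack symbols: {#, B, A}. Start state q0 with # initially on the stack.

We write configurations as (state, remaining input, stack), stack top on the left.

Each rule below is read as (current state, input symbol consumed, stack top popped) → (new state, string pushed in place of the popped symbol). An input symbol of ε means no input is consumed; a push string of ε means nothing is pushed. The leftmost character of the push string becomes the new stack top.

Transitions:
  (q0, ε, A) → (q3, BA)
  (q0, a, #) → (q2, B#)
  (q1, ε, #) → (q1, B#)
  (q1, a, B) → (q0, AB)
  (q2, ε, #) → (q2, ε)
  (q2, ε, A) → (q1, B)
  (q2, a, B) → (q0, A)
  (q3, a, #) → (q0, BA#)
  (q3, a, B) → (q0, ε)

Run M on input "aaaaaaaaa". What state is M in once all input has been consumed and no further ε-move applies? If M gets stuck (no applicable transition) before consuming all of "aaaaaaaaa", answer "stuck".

q3

(q0, aaaaaaaaa, #)
  read a, top #: go to q2, push B# → (q2, aaaaaaaa, B#)
  read a, top B: go to q0, push A → (q0, aaaaaaa, A#)
  ε-move, top A: go to q3, push BA → (q3, aaaaaaa, BA#)
  read a, top B: go to q0, push ε → (q0, aaaaaa, A#)
  ε-move, top A: go to q3, push BA → (q3, aaaaaa, BA#)
  read a, top B: go to q0, push ε → (q0, aaaaa, A#)
  ε-move, top A: go to q3, push BA → (q3, aaaaa, BA#)
  read a, top B: go to q0, push ε → (q0, aaaa, A#)
  ε-move, top A: go to q3, push BA → (q3, aaaa, BA#)
  read a, top B: go to q0, push ε → (q0, aaa, A#)
  ε-move, top A: go to q3, push BA → (q3, aaa, BA#)
  read a, top B: go to q0, push ε → (q0, aa, A#)
  ε-move, top A: go to q3, push BA → (q3, aa, BA#)
  read a, top B: go to q0, push ε → (q0, a, A#)
  ε-move, top A: go to q3, push BA → (q3, a, BA#)
  read a, top B: go to q0, push ε → (q0, ε, A#)
  ε-move, top A: go to q3, push BA → (q3, ε, BA#)
All input consumed; M is in state q3.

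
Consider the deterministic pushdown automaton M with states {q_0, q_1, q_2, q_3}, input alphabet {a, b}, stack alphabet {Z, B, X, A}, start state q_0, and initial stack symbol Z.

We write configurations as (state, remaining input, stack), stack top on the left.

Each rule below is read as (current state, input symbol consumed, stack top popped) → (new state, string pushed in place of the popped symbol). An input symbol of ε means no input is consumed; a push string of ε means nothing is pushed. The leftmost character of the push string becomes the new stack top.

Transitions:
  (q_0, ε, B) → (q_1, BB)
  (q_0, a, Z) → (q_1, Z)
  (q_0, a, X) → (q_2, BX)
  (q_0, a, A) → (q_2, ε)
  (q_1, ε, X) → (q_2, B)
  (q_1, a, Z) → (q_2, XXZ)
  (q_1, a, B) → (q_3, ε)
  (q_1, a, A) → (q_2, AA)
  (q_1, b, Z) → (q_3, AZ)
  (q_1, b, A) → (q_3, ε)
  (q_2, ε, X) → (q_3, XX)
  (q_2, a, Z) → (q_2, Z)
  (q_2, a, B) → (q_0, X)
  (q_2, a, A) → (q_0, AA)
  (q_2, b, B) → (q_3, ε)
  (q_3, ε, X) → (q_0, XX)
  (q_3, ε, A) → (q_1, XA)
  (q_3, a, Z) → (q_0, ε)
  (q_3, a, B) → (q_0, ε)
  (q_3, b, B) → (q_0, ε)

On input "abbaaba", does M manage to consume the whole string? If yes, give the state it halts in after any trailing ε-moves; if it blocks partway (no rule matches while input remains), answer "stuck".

(q_0, abbaaba, Z) ⊢ (q_1, bbaaba, Z) ⊢ (q_3, baaba, AZ) ⊢ (q_1, baaba, XAZ) ⊢ (q_2, baaba, BAZ) ⊢ (q_3, aaba, AZ) ⊢ (q_1, aaba, XAZ) ⊢ (q_2, aaba, BAZ) ⊢ (q_0, aba, XAZ) ⊢ (q_2, ba, BXAZ) ⊢ (q_3, a, XAZ) ⊢ (q_0, a, XXAZ) ⊢ (q_2, ε, BXXAZ)
All input consumed; M is in state q_2.

q_2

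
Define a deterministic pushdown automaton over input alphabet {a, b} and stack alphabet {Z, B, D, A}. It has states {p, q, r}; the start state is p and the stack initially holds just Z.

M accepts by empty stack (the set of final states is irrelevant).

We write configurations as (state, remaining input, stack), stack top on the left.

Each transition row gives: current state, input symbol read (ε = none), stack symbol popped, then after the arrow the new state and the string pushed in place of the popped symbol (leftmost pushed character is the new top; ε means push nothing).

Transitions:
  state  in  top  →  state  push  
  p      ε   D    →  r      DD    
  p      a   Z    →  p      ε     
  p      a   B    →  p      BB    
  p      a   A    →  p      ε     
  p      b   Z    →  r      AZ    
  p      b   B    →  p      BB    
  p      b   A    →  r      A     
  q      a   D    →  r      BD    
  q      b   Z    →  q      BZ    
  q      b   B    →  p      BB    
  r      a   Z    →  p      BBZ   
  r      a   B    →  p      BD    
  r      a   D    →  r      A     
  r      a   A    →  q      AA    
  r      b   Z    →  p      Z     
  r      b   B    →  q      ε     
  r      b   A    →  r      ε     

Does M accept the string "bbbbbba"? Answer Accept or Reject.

(p, bbbbbba, Z)
  read b, top Z: go to r, push AZ → (r, bbbbba, AZ)
  read b, top A: go to r, push ε → (r, bbbba, Z)
  read b, top Z: go to p, push Z → (p, bbba, Z)
  read b, top Z: go to r, push AZ → (r, bba, AZ)
  read b, top A: go to r, push ε → (r, ba, Z)
  read b, top Z: go to p, push Z → (p, a, Z)
  read a, top Z: go to p, push ε → (p, ε, ε)
All input consumed and the stack is empty.

Accept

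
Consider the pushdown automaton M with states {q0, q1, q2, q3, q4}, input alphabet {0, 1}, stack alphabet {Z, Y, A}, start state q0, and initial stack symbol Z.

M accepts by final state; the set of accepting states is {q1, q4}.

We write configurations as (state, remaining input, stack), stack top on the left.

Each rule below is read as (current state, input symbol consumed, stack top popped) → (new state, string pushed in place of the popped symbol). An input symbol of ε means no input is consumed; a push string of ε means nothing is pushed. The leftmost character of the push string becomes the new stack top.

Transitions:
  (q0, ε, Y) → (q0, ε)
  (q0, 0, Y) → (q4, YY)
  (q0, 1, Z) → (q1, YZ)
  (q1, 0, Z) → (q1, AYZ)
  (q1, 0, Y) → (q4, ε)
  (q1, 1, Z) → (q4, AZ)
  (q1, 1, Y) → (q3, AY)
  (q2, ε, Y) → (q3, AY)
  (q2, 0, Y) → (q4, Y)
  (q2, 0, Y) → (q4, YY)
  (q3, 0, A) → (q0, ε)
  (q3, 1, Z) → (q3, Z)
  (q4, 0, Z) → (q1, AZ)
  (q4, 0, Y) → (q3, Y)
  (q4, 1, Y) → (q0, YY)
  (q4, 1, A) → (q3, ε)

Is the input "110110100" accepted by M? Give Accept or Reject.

Accept

One accepting computation: (q0, 110110100, Z) ⊢ (q1, 10110100, YZ) ⊢ (q3, 0110100, AYZ) ⊢ (q0, 110100, YZ) ⊢ (q0, 110100, Z) ⊢ (q1, 10100, YZ) ⊢ (q3, 0100, AYZ) ⊢ (q0, 100, YZ) ⊢ (q0, 100, Z) ⊢ (q1, 00, YZ) ⊢ (q4, 0, Z) ⊢ (q1, ε, AZ)
All input consumed and state q1 ∈ F.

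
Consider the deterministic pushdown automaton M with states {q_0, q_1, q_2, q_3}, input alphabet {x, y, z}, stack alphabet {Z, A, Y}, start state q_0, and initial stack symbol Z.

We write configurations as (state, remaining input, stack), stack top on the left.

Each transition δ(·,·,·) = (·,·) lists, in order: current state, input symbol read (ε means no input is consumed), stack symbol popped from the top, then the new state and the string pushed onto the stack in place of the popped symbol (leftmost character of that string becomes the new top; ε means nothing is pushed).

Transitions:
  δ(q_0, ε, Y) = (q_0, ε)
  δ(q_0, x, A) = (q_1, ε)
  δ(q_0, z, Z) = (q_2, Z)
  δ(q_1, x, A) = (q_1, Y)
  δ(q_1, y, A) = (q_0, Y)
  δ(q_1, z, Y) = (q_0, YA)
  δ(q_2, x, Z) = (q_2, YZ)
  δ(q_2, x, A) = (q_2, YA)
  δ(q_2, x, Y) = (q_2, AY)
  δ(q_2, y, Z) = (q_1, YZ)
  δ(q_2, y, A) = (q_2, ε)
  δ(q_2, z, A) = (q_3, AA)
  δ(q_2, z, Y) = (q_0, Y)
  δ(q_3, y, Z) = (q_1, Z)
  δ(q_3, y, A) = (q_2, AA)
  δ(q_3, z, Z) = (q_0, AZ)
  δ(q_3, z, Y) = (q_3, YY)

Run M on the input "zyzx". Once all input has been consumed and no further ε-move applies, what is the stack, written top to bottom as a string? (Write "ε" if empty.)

(q_0, zyzx, Z)
  read z, top Z: go to q_2, push Z → (q_2, yzx, Z)
  read y, top Z: go to q_1, push YZ → (q_1, zx, YZ)
  read z, top Y: go to q_0, push YA → (q_0, x, YAZ)
  ε-move, top Y: go to q_0, push ε → (q_0, x, AZ)
  read x, top A: go to q_1, push ε → (q_1, ε, Z)
All input consumed in state q_1 with stack Z.

Z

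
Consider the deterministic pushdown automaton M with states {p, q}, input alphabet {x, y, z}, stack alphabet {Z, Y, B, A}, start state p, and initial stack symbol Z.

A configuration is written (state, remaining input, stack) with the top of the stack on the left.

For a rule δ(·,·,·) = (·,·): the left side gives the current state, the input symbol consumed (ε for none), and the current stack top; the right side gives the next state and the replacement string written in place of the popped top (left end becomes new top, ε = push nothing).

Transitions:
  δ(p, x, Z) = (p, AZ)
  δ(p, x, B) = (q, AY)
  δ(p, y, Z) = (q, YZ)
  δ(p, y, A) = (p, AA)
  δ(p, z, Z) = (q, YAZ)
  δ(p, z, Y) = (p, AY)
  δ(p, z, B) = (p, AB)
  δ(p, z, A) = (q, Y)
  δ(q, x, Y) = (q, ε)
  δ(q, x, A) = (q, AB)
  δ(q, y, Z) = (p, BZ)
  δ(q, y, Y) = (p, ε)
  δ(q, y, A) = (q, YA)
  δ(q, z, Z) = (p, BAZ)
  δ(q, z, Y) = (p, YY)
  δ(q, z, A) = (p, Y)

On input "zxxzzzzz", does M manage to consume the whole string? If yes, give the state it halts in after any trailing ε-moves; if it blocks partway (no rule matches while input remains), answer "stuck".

(p, zxxzzzzz, Z)
  read z, top Z: go to q, push YAZ → (q, xxzzzzz, YAZ)
  read x, top Y: go to q, push ε → (q, xzzzzz, AZ)
  read x, top A: go to q, push AB → (q, zzzzz, ABZ)
  read z, top A: go to p, push Y → (p, zzzz, YBZ)
  read z, top Y: go to p, push AY → (p, zzz, AYBZ)
  read z, top A: go to q, push Y → (q, zz, YYBZ)
  read z, top Y: go to p, push YY → (p, z, YYYBZ)
  read z, top Y: go to p, push AY → (p, ε, AYYYBZ)
All input consumed; M is in state p.

p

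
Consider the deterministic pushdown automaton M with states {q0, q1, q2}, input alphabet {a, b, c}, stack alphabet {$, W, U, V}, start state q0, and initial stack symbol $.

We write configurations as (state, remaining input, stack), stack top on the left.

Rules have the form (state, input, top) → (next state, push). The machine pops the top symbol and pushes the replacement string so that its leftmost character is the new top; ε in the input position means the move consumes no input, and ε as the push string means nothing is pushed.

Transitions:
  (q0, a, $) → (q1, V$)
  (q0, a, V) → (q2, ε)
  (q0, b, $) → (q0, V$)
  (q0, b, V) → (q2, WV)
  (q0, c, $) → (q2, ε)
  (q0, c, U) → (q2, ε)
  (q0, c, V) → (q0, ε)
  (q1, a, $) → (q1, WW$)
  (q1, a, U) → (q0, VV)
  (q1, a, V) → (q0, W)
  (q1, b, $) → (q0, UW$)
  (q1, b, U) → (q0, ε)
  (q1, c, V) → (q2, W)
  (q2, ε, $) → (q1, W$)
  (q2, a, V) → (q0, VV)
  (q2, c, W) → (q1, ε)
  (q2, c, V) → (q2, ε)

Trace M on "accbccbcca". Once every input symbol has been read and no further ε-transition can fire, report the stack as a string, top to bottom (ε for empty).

WW$

(q0, accbccbcca, $)
  read a, top $: go to q1, push V$ → (q1, ccbccbcca, V$)
  read c, top V: go to q2, push W → (q2, cbccbcca, W$)
  read c, top W: go to q1, push ε → (q1, bccbcca, $)
  read b, top $: go to q0, push UW$ → (q0, ccbcca, UW$)
  read c, top U: go to q2, push ε → (q2, cbcca, W$)
  read c, top W: go to q1, push ε → (q1, bcca, $)
  read b, top $: go to q0, push UW$ → (q0, cca, UW$)
  read c, top U: go to q2, push ε → (q2, ca, W$)
  read c, top W: go to q1, push ε → (q1, a, $)
  read a, top $: go to q1, push WW$ → (q1, ε, WW$)
All input consumed in state q1 with stack WW$.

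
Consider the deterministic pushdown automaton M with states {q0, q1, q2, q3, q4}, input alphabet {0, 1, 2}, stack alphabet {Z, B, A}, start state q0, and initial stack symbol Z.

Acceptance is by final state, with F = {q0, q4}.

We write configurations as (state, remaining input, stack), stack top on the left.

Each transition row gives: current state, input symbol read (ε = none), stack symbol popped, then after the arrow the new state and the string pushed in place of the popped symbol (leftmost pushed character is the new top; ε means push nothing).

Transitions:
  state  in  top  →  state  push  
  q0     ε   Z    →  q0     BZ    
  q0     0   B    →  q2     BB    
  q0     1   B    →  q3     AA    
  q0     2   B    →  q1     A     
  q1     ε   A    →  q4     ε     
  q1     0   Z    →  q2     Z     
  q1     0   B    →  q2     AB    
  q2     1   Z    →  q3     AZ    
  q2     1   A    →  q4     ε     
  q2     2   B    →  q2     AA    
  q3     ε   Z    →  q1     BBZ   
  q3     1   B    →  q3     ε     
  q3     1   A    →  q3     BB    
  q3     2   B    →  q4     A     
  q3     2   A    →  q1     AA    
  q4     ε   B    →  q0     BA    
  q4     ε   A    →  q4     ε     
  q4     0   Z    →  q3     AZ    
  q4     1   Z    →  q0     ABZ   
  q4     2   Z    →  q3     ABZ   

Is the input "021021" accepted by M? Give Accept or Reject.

Accept

(q0, 021021, Z)
  ε-move, top Z: go to q0, push BZ → (q0, 021021, BZ)
  read 0, top B: go to q2, push BB → (q2, 21021, BBZ)
  read 2, top B: go to q2, push AA → (q2, 1021, AABZ)
  read 1, top A: go to q4, push ε → (q4, 021, ABZ)
  ε-move, top A: go to q4, push ε → (q4, 021, BZ)
  ε-move, top B: go to q0, push BA → (q0, 021, BAZ)
  read 0, top B: go to q2, push BB → (q2, 21, BBAZ)
  read 2, top B: go to q2, push AA → (q2, 1, AABAZ)
  read 1, top A: go to q4, push ε → (q4, ε, ABAZ)
All input consumed; state q4 ∈ F.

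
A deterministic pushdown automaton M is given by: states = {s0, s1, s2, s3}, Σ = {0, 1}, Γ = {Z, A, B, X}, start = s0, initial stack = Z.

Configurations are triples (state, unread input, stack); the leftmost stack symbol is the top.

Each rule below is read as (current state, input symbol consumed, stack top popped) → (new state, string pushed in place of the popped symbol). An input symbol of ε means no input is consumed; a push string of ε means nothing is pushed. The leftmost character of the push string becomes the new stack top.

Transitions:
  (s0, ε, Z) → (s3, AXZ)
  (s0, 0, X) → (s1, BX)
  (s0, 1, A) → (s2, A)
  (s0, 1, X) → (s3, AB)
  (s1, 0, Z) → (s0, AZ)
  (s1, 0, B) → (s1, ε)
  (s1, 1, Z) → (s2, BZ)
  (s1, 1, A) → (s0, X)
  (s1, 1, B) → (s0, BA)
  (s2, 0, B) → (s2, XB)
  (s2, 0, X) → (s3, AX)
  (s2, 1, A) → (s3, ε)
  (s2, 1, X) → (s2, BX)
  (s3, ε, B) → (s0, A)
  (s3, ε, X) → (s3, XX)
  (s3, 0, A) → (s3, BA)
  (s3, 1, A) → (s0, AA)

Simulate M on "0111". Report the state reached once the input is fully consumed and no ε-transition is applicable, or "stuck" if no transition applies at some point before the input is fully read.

s0

(s0, 0111, Z)
  ε-move, top Z: go to s3, push AXZ → (s3, 0111, AXZ)
  read 0, top A: go to s3, push BA → (s3, 111, BAXZ)
  ε-move, top B: go to s0, push A → (s0, 111, AAXZ)
  read 1, top A: go to s2, push A → (s2, 11, AAXZ)
  read 1, top A: go to s3, push ε → (s3, 1, AXZ)
  read 1, top A: go to s0, push AA → (s0, ε, AAXZ)
All input consumed; M is in state s0.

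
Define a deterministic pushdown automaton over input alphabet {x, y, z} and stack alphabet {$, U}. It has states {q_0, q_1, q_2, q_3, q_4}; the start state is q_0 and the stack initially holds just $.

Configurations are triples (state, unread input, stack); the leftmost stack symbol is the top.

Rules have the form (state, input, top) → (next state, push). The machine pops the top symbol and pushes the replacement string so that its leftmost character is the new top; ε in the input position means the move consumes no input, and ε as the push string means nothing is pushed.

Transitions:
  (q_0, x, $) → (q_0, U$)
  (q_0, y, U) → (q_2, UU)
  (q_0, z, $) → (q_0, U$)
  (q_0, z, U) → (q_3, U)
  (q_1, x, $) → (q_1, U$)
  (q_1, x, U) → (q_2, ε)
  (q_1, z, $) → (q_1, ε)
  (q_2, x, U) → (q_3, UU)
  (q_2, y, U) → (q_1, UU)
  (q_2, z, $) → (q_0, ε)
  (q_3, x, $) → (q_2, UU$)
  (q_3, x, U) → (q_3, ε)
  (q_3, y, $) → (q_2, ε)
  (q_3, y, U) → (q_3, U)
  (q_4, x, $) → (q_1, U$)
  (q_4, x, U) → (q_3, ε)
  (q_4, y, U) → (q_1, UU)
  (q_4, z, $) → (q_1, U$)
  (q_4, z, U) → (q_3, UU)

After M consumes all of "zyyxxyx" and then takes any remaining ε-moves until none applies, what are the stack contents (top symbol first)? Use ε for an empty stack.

UU$

(q_0, zyyxxyx, $)
  read z, top $: go to q_0, push U$ → (q_0, yyxxyx, U$)
  read y, top U: go to q_2, push UU → (q_2, yxxyx, UU$)
  read y, top U: go to q_1, push UU → (q_1, xxyx, UUU$)
  read x, top U: go to q_2, push ε → (q_2, xyx, UU$)
  read x, top U: go to q_3, push UU → (q_3, yx, UUU$)
  read y, top U: go to q_3, push U → (q_3, x, UUU$)
  read x, top U: go to q_3, push ε → (q_3, ε, UU$)
All input consumed in state q_3 with stack UU$.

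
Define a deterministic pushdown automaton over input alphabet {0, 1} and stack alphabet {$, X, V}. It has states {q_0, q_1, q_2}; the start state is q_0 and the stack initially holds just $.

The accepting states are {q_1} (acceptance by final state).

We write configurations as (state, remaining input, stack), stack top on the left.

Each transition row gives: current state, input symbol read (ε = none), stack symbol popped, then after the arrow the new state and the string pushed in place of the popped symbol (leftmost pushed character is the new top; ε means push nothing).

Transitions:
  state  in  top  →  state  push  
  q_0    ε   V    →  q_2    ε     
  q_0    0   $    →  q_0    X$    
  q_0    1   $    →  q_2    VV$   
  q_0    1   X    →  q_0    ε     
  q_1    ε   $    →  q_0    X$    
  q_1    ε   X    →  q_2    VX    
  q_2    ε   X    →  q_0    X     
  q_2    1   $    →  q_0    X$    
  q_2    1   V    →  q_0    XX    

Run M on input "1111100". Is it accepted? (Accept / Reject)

(q_0, 1111100, $) ⊢ (q_2, 111100, VV$) ⊢ (q_0, 11100, XXV$) ⊢ (q_0, 1100, XV$) ⊢ (q_0, 100, V$) ⊢ (q_2, 100, $) ⊢ (q_0, 00, X$)
No transition applies at (q_0, 00, X$); input not fully consumed.

Reject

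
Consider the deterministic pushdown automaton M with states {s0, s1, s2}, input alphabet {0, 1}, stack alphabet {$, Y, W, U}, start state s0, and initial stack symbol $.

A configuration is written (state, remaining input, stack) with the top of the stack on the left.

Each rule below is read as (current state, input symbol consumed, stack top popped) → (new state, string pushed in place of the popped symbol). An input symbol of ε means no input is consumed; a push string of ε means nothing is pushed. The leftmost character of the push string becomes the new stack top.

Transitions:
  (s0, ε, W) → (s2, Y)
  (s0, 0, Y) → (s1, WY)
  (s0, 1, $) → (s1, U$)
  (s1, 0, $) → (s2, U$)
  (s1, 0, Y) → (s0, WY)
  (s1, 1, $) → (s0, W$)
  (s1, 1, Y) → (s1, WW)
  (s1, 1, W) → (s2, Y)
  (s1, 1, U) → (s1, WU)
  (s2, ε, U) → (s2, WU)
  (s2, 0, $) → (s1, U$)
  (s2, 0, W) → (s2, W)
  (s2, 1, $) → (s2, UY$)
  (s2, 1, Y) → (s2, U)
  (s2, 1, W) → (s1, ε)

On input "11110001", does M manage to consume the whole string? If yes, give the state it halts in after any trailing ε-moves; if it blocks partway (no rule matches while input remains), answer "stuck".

s1

(s0, 11110001, $) ⊢ (s1, 1110001, U$) ⊢ (s1, 110001, WU$) ⊢ (s2, 10001, YU$) ⊢ (s2, 0001, UU$) ⊢ (s2, 0001, WUU$) ⊢ (s2, 001, WUU$) ⊢ (s2, 01, WUU$) ⊢ (s2, 1, WUU$) ⊢ (s1, ε, UU$)
All input consumed; M is in state s1.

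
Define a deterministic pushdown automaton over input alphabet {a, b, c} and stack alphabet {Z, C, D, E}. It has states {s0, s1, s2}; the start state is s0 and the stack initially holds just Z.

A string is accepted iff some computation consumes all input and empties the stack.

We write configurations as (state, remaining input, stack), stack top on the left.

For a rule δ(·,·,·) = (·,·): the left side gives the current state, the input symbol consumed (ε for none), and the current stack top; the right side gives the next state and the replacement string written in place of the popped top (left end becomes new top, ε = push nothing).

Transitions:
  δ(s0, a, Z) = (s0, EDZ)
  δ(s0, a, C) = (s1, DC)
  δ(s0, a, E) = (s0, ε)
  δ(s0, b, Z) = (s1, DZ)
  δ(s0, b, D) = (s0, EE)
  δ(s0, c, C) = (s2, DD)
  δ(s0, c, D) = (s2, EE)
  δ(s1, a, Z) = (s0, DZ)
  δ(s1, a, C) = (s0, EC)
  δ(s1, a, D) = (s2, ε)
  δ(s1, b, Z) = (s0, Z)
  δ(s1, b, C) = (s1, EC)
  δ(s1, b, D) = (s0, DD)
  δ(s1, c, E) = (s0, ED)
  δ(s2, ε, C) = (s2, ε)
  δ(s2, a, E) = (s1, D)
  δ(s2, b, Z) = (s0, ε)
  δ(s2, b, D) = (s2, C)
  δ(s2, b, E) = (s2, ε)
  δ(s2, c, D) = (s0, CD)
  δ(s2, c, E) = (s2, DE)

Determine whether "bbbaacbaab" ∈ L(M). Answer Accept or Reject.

(s0, bbbaacbaab, Z) ⊢ (s1, bbaacbaab, DZ) ⊢ (s0, baacbaab, DDZ) ⊢ (s0, aacbaab, EEDZ) ⊢ (s0, acbaab, EDZ) ⊢ (s0, cbaab, DZ) ⊢ (s2, baab, EEZ) ⊢ (s2, aab, EZ) ⊢ (s1, ab, DZ) ⊢ (s2, b, Z) ⊢ (s0, ε, ε)
All input consumed and the stack is empty.

Accept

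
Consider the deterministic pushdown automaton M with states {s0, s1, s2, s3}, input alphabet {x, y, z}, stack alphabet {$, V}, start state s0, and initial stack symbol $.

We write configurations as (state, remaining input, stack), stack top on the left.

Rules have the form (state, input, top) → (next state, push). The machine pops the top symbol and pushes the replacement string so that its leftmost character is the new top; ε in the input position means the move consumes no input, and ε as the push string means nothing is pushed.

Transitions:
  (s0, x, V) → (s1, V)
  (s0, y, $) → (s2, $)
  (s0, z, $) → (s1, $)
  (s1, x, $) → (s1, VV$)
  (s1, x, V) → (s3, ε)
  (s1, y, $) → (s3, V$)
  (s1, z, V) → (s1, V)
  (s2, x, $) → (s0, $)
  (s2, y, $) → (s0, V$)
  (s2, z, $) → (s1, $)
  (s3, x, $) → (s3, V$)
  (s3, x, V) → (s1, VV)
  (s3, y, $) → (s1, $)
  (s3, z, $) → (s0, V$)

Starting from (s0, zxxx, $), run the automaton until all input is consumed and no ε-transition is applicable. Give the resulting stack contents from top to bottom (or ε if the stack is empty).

VV$

(s0, zxxx, $) ⊢ (s1, xxx, $) ⊢ (s1, xx, VV$) ⊢ (s3, x, V$) ⊢ (s1, ε, VV$)
All input consumed in state s1 with stack VV$.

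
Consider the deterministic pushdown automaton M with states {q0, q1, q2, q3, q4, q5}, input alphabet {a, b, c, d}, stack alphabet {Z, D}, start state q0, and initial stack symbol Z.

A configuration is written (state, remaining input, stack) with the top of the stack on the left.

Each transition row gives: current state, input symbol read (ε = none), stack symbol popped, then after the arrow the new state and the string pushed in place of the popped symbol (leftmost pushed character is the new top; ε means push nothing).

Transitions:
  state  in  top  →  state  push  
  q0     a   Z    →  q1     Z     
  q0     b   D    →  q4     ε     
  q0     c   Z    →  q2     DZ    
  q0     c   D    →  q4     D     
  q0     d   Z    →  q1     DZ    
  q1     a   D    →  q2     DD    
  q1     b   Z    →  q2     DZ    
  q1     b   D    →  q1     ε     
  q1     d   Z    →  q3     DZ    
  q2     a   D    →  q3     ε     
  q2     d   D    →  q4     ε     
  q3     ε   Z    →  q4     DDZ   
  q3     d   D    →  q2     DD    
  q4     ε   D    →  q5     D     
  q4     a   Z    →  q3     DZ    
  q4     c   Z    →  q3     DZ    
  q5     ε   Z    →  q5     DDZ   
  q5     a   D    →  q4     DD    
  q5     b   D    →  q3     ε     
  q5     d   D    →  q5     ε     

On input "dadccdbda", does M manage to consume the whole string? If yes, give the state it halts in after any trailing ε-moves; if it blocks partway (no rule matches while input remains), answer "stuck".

(q0, dadccdbda, Z) ⊢ (q1, adccdbda, DZ) ⊢ (q2, dccdbda, DDZ) ⊢ (q4, ccdbda, DZ) ⊢ (q5, ccdbda, DZ)
No transition for (q5, c, top D); M blocks with input ccdbda remaining.

stuck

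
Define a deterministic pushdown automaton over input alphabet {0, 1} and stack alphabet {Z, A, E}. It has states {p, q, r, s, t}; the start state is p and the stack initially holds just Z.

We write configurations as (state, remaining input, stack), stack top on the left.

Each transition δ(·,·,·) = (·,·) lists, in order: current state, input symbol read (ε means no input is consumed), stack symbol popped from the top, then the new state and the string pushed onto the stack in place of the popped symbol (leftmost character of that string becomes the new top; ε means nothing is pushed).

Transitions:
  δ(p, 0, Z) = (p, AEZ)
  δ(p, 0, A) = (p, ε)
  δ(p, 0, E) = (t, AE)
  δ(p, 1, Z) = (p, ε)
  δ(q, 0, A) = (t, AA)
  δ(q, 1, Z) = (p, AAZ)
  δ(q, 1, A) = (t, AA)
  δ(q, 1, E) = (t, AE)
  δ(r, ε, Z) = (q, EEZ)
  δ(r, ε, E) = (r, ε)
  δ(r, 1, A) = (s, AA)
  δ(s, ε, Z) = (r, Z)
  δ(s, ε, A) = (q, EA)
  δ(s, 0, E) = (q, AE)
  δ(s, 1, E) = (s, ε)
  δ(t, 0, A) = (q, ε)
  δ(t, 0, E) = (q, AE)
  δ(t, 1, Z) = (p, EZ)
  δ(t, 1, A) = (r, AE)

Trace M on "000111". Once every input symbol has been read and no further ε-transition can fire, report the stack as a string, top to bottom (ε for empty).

(p, 000111, Z)
  read 0, top Z: go to p, push AEZ → (p, 00111, AEZ)
  read 0, top A: go to p, push ε → (p, 0111, EZ)
  read 0, top E: go to t, push AE → (t, 111, AEZ)
  read 1, top A: go to r, push AE → (r, 11, AEEZ)
  read 1, top A: go to s, push AA → (s, 1, AAEEZ)
  ε-move, top A: go to q, push EA → (q, 1, EAAEEZ)
  read 1, top E: go to t, push AE → (t, ε, AEAAEEZ)
All input consumed in state t with stack AEAAEEZ.

AEAAEEZ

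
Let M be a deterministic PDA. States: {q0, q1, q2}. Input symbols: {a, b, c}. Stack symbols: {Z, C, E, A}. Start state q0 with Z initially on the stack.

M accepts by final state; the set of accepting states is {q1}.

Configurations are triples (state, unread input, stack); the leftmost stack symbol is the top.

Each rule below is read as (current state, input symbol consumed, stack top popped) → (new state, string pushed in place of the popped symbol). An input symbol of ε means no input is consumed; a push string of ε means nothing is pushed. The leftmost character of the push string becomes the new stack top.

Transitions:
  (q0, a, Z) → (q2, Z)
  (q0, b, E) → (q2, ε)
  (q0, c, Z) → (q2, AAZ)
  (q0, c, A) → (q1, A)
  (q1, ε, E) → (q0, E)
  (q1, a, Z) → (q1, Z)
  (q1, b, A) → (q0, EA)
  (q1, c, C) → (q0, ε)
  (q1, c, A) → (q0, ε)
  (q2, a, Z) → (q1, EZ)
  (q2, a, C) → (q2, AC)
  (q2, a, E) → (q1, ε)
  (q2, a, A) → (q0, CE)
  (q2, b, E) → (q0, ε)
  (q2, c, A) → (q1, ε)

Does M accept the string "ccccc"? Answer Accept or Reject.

(q0, ccccc, Z)
  read c, top Z: go to q2, push AAZ → (q2, cccc, AAZ)
  read c, top A: go to q1, push ε → (q1, ccc, AZ)
  read c, top A: go to q0, push ε → (q0, cc, Z)
  read c, top Z: go to q2, push AAZ → (q2, c, AAZ)
  read c, top A: go to q1, push ε → (q1, ε, AZ)
All input consumed; state q1 ∈ F.

Accept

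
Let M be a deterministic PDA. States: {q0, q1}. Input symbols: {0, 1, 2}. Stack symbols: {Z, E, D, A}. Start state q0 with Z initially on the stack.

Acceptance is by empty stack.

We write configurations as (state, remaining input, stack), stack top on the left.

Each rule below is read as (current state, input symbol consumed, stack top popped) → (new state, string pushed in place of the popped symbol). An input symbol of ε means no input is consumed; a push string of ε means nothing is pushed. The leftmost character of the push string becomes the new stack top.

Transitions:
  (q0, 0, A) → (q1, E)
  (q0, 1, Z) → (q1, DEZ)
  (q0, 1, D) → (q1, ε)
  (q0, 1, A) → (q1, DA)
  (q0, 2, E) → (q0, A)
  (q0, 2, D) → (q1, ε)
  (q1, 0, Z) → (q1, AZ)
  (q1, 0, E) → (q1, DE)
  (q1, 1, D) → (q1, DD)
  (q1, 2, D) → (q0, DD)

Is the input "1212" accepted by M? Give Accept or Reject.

Reject

(q0, 1212, Z)
  read 1, top Z: go to q1, push DEZ → (q1, 212, DEZ)
  read 2, top D: go to q0, push DD → (q0, 12, DDEZ)
  read 1, top D: go to q1, push ε → (q1, 2, DEZ)
  read 2, top D: go to q0, push DD → (q0, ε, DDEZ)
All input consumed; stack is DDEZ, not empty, and no further ε-move applies.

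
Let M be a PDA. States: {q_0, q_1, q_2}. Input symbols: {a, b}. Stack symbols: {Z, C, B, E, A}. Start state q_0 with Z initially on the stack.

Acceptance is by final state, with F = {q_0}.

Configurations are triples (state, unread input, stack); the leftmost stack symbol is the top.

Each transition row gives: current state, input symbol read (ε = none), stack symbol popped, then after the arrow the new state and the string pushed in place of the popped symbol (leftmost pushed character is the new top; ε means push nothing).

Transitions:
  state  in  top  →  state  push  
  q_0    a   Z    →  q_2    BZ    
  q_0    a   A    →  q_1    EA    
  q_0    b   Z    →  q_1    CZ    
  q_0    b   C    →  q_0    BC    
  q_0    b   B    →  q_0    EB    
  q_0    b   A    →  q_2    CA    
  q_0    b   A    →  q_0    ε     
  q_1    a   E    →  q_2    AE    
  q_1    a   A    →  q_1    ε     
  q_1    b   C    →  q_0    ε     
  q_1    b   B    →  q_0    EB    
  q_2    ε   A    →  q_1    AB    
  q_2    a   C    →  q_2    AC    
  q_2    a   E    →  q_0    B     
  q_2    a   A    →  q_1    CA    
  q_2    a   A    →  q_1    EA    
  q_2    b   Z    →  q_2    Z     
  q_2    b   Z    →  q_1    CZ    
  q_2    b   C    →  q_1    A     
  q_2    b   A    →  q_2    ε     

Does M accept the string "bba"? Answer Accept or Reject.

Reject

No computation consumes all input and reaches a final state.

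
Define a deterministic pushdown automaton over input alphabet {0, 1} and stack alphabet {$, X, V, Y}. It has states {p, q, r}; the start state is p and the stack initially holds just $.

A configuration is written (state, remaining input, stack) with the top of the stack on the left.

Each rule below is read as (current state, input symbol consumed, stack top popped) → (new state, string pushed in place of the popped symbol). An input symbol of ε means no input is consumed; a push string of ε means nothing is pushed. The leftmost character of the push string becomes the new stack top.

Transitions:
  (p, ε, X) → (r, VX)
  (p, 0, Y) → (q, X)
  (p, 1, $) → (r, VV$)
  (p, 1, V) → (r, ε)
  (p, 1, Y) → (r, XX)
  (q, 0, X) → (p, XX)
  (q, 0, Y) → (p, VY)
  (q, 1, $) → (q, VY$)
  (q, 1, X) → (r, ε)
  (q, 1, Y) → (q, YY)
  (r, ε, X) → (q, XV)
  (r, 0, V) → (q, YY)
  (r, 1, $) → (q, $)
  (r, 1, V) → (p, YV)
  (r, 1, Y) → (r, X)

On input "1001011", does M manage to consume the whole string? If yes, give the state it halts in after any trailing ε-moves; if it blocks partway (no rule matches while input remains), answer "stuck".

(p, 1001011, $)
  read 1, top $: go to r, push VV$ → (r, 001011, VV$)
  read 0, top V: go to q, push YY → (q, 01011, YYV$)
  read 0, top Y: go to p, push VY → (p, 1011, VYYV$)
  read 1, top V: go to r, push ε → (r, 011, YYV$)
No transition for (r, 0, top Y); M blocks with input 011 remaining.

stuck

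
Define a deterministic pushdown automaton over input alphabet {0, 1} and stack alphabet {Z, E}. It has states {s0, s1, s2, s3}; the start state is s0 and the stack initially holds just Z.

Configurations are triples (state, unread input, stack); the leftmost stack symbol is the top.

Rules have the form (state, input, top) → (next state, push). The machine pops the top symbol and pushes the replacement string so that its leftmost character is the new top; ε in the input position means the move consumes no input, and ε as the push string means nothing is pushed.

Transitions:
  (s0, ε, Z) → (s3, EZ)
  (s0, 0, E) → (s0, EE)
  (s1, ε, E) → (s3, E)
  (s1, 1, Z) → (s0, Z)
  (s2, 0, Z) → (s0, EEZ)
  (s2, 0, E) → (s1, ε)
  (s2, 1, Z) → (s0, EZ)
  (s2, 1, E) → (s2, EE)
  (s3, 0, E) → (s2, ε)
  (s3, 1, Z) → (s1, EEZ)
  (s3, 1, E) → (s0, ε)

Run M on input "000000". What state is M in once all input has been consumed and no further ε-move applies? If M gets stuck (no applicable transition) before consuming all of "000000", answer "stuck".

s0

(s0, 000000, Z)
  ε-move, top Z: go to s3, push EZ → (s3, 000000, EZ)
  read 0, top E: go to s2, push ε → (s2, 00000, Z)
  read 0, top Z: go to s0, push EEZ → (s0, 0000, EEZ)
  read 0, top E: go to s0, push EE → (s0, 000, EEEZ)
  read 0, top E: go to s0, push EE → (s0, 00, EEEEZ)
  read 0, top E: go to s0, push EE → (s0, 0, EEEEEZ)
  read 0, top E: go to s0, push EE → (s0, ε, EEEEEEZ)
All input consumed; M is in state s0.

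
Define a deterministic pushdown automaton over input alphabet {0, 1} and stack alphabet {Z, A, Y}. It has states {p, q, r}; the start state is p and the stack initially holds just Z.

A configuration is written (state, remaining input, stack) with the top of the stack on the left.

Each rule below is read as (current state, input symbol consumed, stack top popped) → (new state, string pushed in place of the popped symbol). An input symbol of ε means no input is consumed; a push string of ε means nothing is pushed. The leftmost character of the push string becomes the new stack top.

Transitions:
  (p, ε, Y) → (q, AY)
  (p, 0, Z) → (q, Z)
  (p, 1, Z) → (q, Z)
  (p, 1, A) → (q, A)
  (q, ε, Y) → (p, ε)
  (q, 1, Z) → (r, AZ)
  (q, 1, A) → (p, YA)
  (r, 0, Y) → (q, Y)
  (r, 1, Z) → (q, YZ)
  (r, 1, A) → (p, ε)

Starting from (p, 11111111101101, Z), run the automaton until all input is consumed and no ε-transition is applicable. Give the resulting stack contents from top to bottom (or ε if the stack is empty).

(p, 11111111101101, Z)
  read 1, top Z: go to q, push Z → (q, 1111111101101, Z)
  read 1, top Z: go to r, push AZ → (r, 111111101101, AZ)
  read 1, top A: go to p, push ε → (p, 11111101101, Z)
  read 1, top Z: go to q, push Z → (q, 1111101101, Z)
  read 1, top Z: go to r, push AZ → (r, 111101101, AZ)
  read 1, top A: go to p, push ε → (p, 11101101, Z)
  read 1, top Z: go to q, push Z → (q, 1101101, Z)
  read 1, top Z: go to r, push AZ → (r, 101101, AZ)
  read 1, top A: go to p, push ε → (p, 01101, Z)
  read 0, top Z: go to q, push Z → (q, 1101, Z)
  read 1, top Z: go to r, push AZ → (r, 101, AZ)
  read 1, top A: go to p, push ε → (p, 01, Z)
  read 0, top Z: go to q, push Z → (q, 1, Z)
  read 1, top Z: go to r, push AZ → (r, ε, AZ)
All input consumed in state r with stack AZ.

AZ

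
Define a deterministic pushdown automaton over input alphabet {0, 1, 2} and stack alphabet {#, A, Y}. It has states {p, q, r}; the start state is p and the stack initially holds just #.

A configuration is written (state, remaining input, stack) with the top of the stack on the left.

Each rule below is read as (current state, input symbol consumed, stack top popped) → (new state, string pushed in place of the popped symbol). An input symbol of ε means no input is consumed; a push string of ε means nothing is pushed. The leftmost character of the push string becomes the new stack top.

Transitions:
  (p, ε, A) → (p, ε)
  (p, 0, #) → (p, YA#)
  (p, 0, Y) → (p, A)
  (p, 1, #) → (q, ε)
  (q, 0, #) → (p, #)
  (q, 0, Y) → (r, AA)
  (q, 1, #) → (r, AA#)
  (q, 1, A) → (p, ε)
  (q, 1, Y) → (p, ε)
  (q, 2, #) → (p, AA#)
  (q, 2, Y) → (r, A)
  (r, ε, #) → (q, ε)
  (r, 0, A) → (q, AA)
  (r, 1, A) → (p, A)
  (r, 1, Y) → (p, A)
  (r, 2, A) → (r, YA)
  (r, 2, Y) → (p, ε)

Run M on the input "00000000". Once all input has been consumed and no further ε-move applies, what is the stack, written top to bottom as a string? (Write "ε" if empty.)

(p, 00000000, #)
  read 0, top #: go to p, push YA# → (p, 0000000, YA#)
  read 0, top Y: go to p, push A → (p, 000000, AA#)
  ε-move, top A: go to p, push ε → (p, 000000, A#)
  ε-move, top A: go to p, push ε → (p, 000000, #)
  read 0, top #: go to p, push YA# → (p, 00000, YA#)
  read 0, top Y: go to p, push A → (p, 0000, AA#)
  ε-move, top A: go to p, push ε → (p, 0000, A#)
  ε-move, top A: go to p, push ε → (p, 0000, #)
  read 0, top #: go to p, push YA# → (p, 000, YA#)
  read 0, top Y: go to p, push A → (p, 00, AA#)
  ε-move, top A: go to p, push ε → (p, 00, A#)
  ε-move, top A: go to p, push ε → (p, 00, #)
  read 0, top #: go to p, push YA# → (p, 0, YA#)
  read 0, top Y: go to p, push A → (p, ε, AA#)
  ε-move, top A: go to p, push ε → (p, ε, A#)
  ε-move, top A: go to p, push ε → (p, ε, #)
All input consumed in state p with stack #.

#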